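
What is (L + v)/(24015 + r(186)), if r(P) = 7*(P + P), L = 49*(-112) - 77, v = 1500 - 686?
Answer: -4751/26619 ≈ -0.17848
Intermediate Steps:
v = 814
L = -5565 (L = -5488 - 77 = -5565)
r(P) = 14*P (r(P) = 7*(2*P) = 14*P)
(L + v)/(24015 + r(186)) = (-5565 + 814)/(24015 + 14*186) = -4751/(24015 + 2604) = -4751/26619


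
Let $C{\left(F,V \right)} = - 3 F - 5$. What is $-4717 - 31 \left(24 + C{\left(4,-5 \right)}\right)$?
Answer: $-4934$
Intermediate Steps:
$C{\left(F,V \right)} = -5 - 3 F$
$-4717 - 31 \left(24 + C{\left(4,-5 \right)}\right) = -4717 - 31 \left(24 - 17\right) = -4717 - 217 = -4934$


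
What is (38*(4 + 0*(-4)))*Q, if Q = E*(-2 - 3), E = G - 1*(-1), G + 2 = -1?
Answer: 1520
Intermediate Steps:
G = -3 (G = -2 - 1 = -3)
E = -2 (E = -3 - 1*(-1) = -3 + 1 = -2)
Q = 10 (Q = -2*(-2 - 3) = -2*(-5) = 10)
(38*(4 + 0*(-4)))*Q = (38*(4 + 0*(-4)))*10 = (38*(4 + 0))*10 = (38*4)*10 = 152*10 = 1520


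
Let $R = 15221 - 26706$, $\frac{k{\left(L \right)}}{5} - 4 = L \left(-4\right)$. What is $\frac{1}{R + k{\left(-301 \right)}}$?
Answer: $- \frac{1}{5445} \approx -0.00018365$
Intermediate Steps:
$k{\left(L \right)} = 20 - 20 L$ ($k{\left(L \right)} = 20 + 5 L \left(-4\right) = 20 + 5 \left(- 4 L\right) = 20 - 20 L$)
$R = -11485$
$\frac{1}{R + k{\left(-301 \right)}} = \frac{1}{-11485 + \left(20 - -6020\right)} = \frac{1}{-11485 + \left(20 + 6020\right)} = \frac{1}{-11485 + 6040} = \frac{1}{-5445} = - \frac{1}{5445}$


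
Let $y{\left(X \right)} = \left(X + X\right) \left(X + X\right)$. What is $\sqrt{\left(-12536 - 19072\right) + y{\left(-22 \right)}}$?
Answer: $2 i \sqrt{7418} \approx 172.26 i$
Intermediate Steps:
$y{\left(X \right)} = 4 X^{2}$ ($y{\left(X \right)} = 2 X 2 X = 4 X^{2}$)
$\sqrt{\left(-12536 - 19072\right) + y{\left(-22 \right)}} = \sqrt{\left(-12536 - 19072\right) + 4 \left(-22\right)^{2}} = \sqrt{-31608 + 4 \cdot 484} = \sqrt{-31608 + 1936} = \sqrt{-29672} = 2 i \sqrt{7418}$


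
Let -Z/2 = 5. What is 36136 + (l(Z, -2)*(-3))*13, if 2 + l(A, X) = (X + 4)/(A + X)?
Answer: 72441/2 ≈ 36221.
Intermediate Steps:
Z = -10 (Z = -2*5 = -10)
l(A, X) = -2 + (4 + X)/(A + X) (l(A, X) = -2 + (X + 4)/(A + X) = -2 + (4 + X)/(A + X))
36136 + (l(Z, -2)*(-3))*13 = 36136 + (((4 - 1*(-2) - 2*(-10))/(-10 - 2))*(-3))*13 = 36136 + (((4 + 2 + 20)/(-12))*(-3))*13 = 36136 + (-1/12*26*(-3))*13 = 36136 - 13/6*(-3)*13 = 36136 + (13/2)*13 = 36136 + 169/2 = 72441/2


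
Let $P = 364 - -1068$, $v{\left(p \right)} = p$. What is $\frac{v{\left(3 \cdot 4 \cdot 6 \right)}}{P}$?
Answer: $\frac{9}{179} \approx 0.050279$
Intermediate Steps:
$P = 1432$ ($P = 364 + 1068 = 1432$)
$\frac{v{\left(3 \cdot 4 \cdot 6 \right)}}{P} = \frac{3 \cdot 4 \cdot 6}{1432} = 12 \cdot 6 \cdot \frac{1}{1432} = 72 \cdot \frac{1}{1432} = \frac{9}{179}$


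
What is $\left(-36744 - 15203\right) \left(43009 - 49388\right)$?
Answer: $331369913$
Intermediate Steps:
$\left(-36744 - 15203\right) \left(43009 - 49388\right) = \left(-51947\right) \left(-6379\right) = 331369913$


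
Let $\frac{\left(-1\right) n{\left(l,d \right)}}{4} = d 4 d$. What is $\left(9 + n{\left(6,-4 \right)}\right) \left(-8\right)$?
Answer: $1976$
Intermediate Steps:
$n{\left(l,d \right)} = - 16 d^{2}$ ($n{\left(l,d \right)} = - 4 d 4 d = - 4 \cdot 4 d d = - 4 \cdot 4 d^{2} = - 16 d^{2}$)
$\left(9 + n{\left(6,-4 \right)}\right) \left(-8\right) = \left(9 - 16 \left(-4\right)^{2}\right) \left(-8\right) = \left(9 - 256\right) \left(-8\right) = \left(-247\right) \left(-8\right) = 1976$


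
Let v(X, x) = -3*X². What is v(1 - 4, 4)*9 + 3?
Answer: -240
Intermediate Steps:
v(1 - 4, 4)*9 + 3 = -3*(1 - 4)²*9 + 3 = -3*(-3)²*9 + 3 = -3*9*9 + 3 = -27*9 + 3 = -243 + 3 = -240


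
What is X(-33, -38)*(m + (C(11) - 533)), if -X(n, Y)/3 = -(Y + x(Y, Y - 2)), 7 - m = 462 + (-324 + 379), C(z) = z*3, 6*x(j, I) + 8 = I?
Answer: 139380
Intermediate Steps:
x(j, I) = -4/3 + I/6
C(z) = 3*z
m = -510 (m = 7 - (462 + (-324 + 379)) = 7 - (462 + 55) = 7 - 1*517 = 7 - 517 = -510)
X(n, Y) = -5 + 7*Y/2 (X(n, Y) = -(-3)*(Y + (-4/3 + (Y - 2)/6)) = -(-3)*(Y + (-4/3 + (-2 + Y)/6)) = -(-3)*(Y + (-4/3 + (-⅓ + Y/6))) = -(-3)*(Y + (-5/3 + Y/6)) = -(-3)*(-5/3 + 7*Y/6) = -3*(5/3 - 7*Y/6) = -5 + 7*Y/2)
X(-33, -38)*(m + (C(11) - 533)) = (-5 + (7/2)*(-38))*(-510 + (3*11 - 533)) = (-5 - 133)*(-510 + (33 - 533)) = -138*(-510 - 500) = -138*(-1010) = 139380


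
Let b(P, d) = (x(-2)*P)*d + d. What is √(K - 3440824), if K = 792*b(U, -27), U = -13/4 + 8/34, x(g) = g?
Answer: 2*I*√259459933/17 ≈ 1895.0*I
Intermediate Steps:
U = -205/68 (U = -13*¼ + 8*(1/34) = -13/4 + 4/17 = -205/68 ≈ -3.0147)
b(P, d) = d - 2*P*d (b(P, d) = (-2*P)*d + d = -2*P*d + d = d - 2*P*d)
K = -2555388/17 (K = 792*(-27*(1 - 2*(-205/68))) = 792*(-27*(1 + 205/34)) = 792*(-27*239/34) = 792*(-6453/34) = -2555388/17 ≈ -1.5032e+5)
√(K - 3440824) = √(-2555388/17 - 3440824) = √(-61049396/17) = 2*I*√259459933/17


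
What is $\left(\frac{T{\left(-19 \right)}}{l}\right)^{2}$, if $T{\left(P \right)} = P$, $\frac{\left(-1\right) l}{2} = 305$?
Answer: $\frac{361}{372100} \approx 0.00097017$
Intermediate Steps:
$l = -610$ ($l = \left(-2\right) 305 = -610$)
$\left(\frac{T{\left(-19 \right)}}{l}\right)^{2} = \left(- \frac{19}{-610}\right)^{2} = \left(\left(-19\right) \left(- \frac{1}{610}\right)\right)^{2} = \left(\frac{19}{610}\right)^{2} = \frac{361}{372100}$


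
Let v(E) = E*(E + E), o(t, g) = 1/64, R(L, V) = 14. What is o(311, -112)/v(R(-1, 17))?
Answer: 1/25088 ≈ 3.9860e-5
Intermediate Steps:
o(t, g) = 1/64
v(E) = 2*E² (v(E) = E*(2*E) = 2*E²)
o(311, -112)/v(R(-1, 17)) = 1/(64*((2*14²))) = 1/(64*((2*196))) = (1/64)/392 = (1/64)*(1/392) = 1/25088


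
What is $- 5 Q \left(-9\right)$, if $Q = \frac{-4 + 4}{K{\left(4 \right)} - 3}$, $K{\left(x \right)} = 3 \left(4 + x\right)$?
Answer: $0$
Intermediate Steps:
$K{\left(x \right)} = 12 + 3 x$
$Q = 0$ ($Q = \frac{-4 + 4}{\left(12 + 3 \cdot 4\right) - 3} = \frac{0}{\left(12 + 12\right) - 3} = \frac{0}{24 - 3} = \frac{0}{21} = 0 \cdot \frac{1}{21} = 0$)
$- 5 Q \left(-9\right) = \left(-5\right) 0 \left(-9\right) = 0 \left(-9\right) = 0$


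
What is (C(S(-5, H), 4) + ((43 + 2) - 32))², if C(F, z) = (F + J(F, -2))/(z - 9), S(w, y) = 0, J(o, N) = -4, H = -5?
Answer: 4761/25 ≈ 190.44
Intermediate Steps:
C(F, z) = (-4 + F)/(-9 + z) (C(F, z) = (F - 4)/(z - 9) = (-4 + F)/(-9 + z))
(C(S(-5, H), 4) + ((43 + 2) - 32))² = ((-4 + 0)/(-9 + 4) + ((43 + 2) - 32))² = (-4/(-5) + (45 - 32))² = (-⅕*(-4) + 13)² = (⅘ + 13)² = (69/5)² = 4761/25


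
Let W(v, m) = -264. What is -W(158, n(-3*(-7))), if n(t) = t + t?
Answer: 264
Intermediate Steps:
n(t) = 2*t
-W(158, n(-3*(-7))) = -1*(-264) = 264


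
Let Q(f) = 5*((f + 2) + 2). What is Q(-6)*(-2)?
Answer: 20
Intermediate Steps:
Q(f) = 20 + 5*f (Q(f) = 5*((2 + f) + 2) = 5*(4 + f) = 20 + 5*f)
Q(-6)*(-2) = (20 + 5*(-6))*(-2) = (20 - 30)*(-2) = -10*(-2) = 20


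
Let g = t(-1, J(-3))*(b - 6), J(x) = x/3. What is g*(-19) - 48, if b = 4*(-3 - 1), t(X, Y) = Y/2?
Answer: -257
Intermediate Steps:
J(x) = x/3 (J(x) = x*(⅓) = x/3)
t(X, Y) = Y/2 (t(X, Y) = Y*(½) = Y/2)
b = -16 (b = 4*(-4) = -16)
g = 11 (g = (((⅓)*(-3))/2)*(-16 - 6) = ((½)*(-1))*(-22) = -½*(-22) = 11)
g*(-19) - 48 = 11*(-19) - 48 = -209 - 48 = -257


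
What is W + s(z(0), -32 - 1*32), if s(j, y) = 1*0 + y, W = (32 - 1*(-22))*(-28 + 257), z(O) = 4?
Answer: 12302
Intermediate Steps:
W = 12366 (W = (32 + 22)*229 = 54*229 = 12366)
s(j, y) = y (s(j, y) = 0 + y = y)
W + s(z(0), -32 - 1*32) = 12366 + (-32 - 1*32) = 12366 + (-32 - 32) = 12366 - 64 = 12302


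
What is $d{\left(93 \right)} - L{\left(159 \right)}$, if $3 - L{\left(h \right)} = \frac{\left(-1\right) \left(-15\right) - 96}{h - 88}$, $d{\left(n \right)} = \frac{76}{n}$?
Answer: $- \frac{21946}{6603} \approx -3.3236$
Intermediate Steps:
$L{\left(h \right)} = 3 + \frac{81}{-88 + h}$ ($L{\left(h \right)} = 3 - \frac{\left(-1\right) \left(-15\right) - 96}{h - 88} = 3 - \frac{15 - 96}{-88 + h} = 3 - - \frac{81}{-88 + h} = 3 + \frac{81}{-88 + h}$)
$d{\left(93 \right)} - L{\left(159 \right)} = \frac{76}{93} - \frac{3 \left(-61 + 159\right)}{-88 + 159} = 76 \cdot \frac{1}{93} - 3 \cdot \frac{1}{71} \cdot 98 = \frac{76}{93} - 3 \cdot \frac{1}{71} \cdot 98 = \frac{76}{93} - \frac{294}{71} = - \frac{21946}{6603}$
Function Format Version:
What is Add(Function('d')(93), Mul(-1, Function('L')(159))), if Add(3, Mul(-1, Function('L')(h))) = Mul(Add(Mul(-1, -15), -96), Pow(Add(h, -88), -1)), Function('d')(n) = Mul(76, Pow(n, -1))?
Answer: Rational(-21946, 6603) ≈ -3.3236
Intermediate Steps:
Function('L')(h) = Add(3, Mul(81, Pow(Add(-88, h), -1))) (Function('L')(h) = Add(3, Mul(-1, Mul(Add(Mul(-1, -15), -96), Pow(Add(h, -88), -1)))) = Add(3, Mul(-1, Mul(Add(15, -96), Pow(Add(-88, h), -1)))) = Add(3, Mul(-1, Mul(-81, Pow(Add(-88, h), -1)))) = Add(3, Mul(81, Pow(Add(-88, h), -1))))
Add(Function('d')(93), Mul(-1, Function('L')(159))) = Add(Mul(76, Pow(93, -1)), Mul(-1, Mul(3, Pow(Add(-88, 159), -1), Add(-61, 159)))) = Add(Mul(76, Rational(1, 93)), Mul(-1, Mul(3, Pow(71, -1), 98))) = Add(Rational(76, 93), Mul(-1, Mul(3, Rational(1, 71), 98))) = Add(Rational(76, 93), Mul(-1, Rational(294, 71))) = Add(Rational(76, 93), Rational(-294, 71)) = Rational(-21946, 6603)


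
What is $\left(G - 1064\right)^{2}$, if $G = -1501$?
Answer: $6579225$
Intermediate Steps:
$\left(G - 1064\right)^{2} = \left(-1501 - 1064\right)^{2} = \left(-2565\right)^{2} = 6579225$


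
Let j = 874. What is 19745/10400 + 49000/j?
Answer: 52685713/908960 ≈ 57.963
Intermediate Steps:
19745/10400 + 49000/j = 19745/10400 + 49000/874 = 19745*(1/10400) + 49000*(1/874) = 3949/2080 + 24500/437 = 52685713/908960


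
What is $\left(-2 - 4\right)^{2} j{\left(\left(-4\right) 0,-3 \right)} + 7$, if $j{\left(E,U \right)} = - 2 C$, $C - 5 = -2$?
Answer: $-209$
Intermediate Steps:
$C = 3$ ($C = 5 - 2 = 3$)
$j{\left(E,U \right)} = -6$ ($j{\left(E,U \right)} = \left(-2\right) 3 = -6$)
$\left(-2 - 4\right)^{2} j{\left(\left(-4\right) 0,-3 \right)} + 7 = \left(-2 - 4\right)^{2} \left(-6\right) + 7 = \left(-6\right)^{2} \left(-6\right) + 7 = 36 \left(-6\right) + 7 = -216 + 7 = -209$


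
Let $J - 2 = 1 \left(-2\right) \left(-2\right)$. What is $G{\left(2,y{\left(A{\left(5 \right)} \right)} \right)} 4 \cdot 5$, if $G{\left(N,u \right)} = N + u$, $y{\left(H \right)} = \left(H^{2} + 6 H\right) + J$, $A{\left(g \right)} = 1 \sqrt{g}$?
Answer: $260 + 120 \sqrt{5} \approx 528.33$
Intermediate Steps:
$J = 6$ ($J = 2 + 1 \left(-2\right) \left(-2\right) = 2 - -4 = 2 + 4 = 6$)
$A{\left(g \right)} = \sqrt{g}$
$y{\left(H \right)} = 6 + H^{2} + 6 H$ ($y{\left(H \right)} = \left(H^{2} + 6 H\right) + 6 = 6 + H^{2} + 6 H$)
$G{\left(2,y{\left(A{\left(5 \right)} \right)} \right)} 4 \cdot 5 = \left(2 + \left(6 + \left(\sqrt{5}\right)^{2} + 6 \sqrt{5}\right)\right) 4 \cdot 5 = \left(2 + \left(6 + 5 + 6 \sqrt{5}\right)\right) 4 \cdot 5 = \left(2 + \left(11 + 6 \sqrt{5}\right)\right) 4 \cdot 5 = \left(13 + 6 \sqrt{5}\right) 4 \cdot 5 = \left(52 + 24 \sqrt{5}\right) 5 = 260 + 120 \sqrt{5}$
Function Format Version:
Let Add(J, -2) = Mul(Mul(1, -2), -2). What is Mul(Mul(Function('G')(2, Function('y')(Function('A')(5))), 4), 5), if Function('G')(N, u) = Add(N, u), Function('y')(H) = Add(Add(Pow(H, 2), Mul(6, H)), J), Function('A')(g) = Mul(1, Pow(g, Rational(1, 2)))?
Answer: Add(260, Mul(120, Pow(5, Rational(1, 2)))) ≈ 528.33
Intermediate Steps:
J = 6 (J = Add(2, Mul(Mul(1, -2), -2)) = Add(2, Mul(-2, -2)) = Add(2, 4) = 6)
Function('A')(g) = Pow(g, Rational(1, 2))
Function('y')(H) = Add(6, Pow(H, 2), Mul(6, H)) (Function('y')(H) = Add(Add(Pow(H, 2), Mul(6, H)), 6) = Add(6, Pow(H, 2), Mul(6, H)))
Mul(Mul(Function('G')(2, Function('y')(Function('A')(5))), 4), 5) = Mul(Mul(Add(2, Add(6, Pow(Pow(5, Rational(1, 2)), 2), Mul(6, Pow(5, Rational(1, 2))))), 4), 5) = Mul(Mul(Add(2, Add(6, 5, Mul(6, Pow(5, Rational(1, 2))))), 4), 5) = Mul(Mul(Add(2, Add(11, Mul(6, Pow(5, Rational(1, 2))))), 4), 5) = Mul(Mul(Add(13, Mul(6, Pow(5, Rational(1, 2)))), 4), 5) = Mul(Add(52, Mul(24, Pow(5, Rational(1, 2)))), 5) = Add(260, Mul(120, Pow(5, Rational(1, 2))))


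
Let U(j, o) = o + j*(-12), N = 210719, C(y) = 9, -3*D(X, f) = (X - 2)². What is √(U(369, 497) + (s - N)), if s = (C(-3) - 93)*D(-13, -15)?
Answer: 15*I*√926 ≈ 456.45*I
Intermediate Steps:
D(X, f) = -(-2 + X)²/3 (D(X, f) = -(X - 2)²/3 = -(-2 + X)²/3)
U(j, o) = o - 12*j
s = 6300 (s = (9 - 93)*(-(-2 - 13)²/3) = -(-28)*(-15)² = -(-28)*225 = -84*(-75) = 6300)
√(U(369, 497) + (s - N)) = √((497 - 12*369) + (6300 - 1*210719)) = √((497 - 4428) + (6300 - 210719)) = √(-3931 - 204419) = √(-208350) = 15*I*√926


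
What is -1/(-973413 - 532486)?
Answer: 1/1505899 ≈ 6.6405e-7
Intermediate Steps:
-1/(-973413 - 532486) = -1/(-1505899) = -1*(-1/1505899) = 1/1505899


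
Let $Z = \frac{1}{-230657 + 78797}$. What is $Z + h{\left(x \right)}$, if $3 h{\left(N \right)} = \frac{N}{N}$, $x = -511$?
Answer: $\frac{16873}{50620} \approx 0.33333$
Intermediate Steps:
$Z = - \frac{1}{151860}$ ($Z = \frac{1}{-151860} = - \frac{1}{151860} \approx -6.585 \cdot 10^{-6}$)
$h{\left(N \right)} = \frac{1}{3}$ ($h{\left(N \right)} = \frac{N \frac{1}{N}}{3} = \frac{1}{3} \cdot 1 = \frac{1}{3}$)
$Z + h{\left(x \right)} = - \frac{1}{151860} + \frac{1}{3} = \frac{16873}{50620}$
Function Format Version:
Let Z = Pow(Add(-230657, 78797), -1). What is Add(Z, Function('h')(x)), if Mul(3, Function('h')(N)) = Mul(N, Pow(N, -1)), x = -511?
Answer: Rational(16873, 50620) ≈ 0.33333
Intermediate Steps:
Z = Rational(-1, 151860) (Z = Pow(-151860, -1) = Rational(-1, 151860) ≈ -6.5850e-6)
Function('h')(N) = Rational(1, 3) (Function('h')(N) = Mul(Rational(1, 3), Mul(N, Pow(N, -1))) = Mul(Rational(1, 3), 1) = Rational(1, 3))
Add(Z, Function('h')(x)) = Add(Rational(-1, 151860), Rational(1, 3)) = Rational(16873, 50620)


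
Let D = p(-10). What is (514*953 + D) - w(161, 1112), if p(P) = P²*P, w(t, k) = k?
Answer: 487730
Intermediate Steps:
p(P) = P³
D = -1000 (D = (-10)³ = -1000)
(514*953 + D) - w(161, 1112) = (514*953 - 1000) - 1*1112 = (489842 - 1000) - 1112 = 488842 - 1112 = 487730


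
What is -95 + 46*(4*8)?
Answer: 1377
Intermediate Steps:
-95 + 46*(4*8) = -95 + 46*32 = -95 + 1472 = 1377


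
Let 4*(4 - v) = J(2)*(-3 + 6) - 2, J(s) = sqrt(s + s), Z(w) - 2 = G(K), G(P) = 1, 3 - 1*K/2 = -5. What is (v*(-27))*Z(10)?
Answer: -243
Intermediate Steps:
K = 16 (K = 6 - 2*(-5) = 6 + 10 = 16)
Z(w) = 3 (Z(w) = 2 + 1 = 3)
J(s) = sqrt(2)*sqrt(s) (J(s) = sqrt(2*s) = sqrt(2)*sqrt(s))
v = 3 (v = 4 - ((sqrt(2)*sqrt(2))*(-3 + 6) - 2)/4 = 4 - (2*3 - 2)/4 = 4 - (6 - 2)/4 = 4 - 1/4*4 = 4 - 1 = 3)
(v*(-27))*Z(10) = (3*(-27))*3 = -81*3 = -243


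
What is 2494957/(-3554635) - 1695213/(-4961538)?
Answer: -705884500179/1959606292070 ≈ -0.36022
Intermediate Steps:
2494957/(-3554635) - 1695213/(-4961538) = 2494957*(-1/3554635) - 1695213*(-1/4961538) = -2494957/3554635 + 188357/551282 = -705884500179/1959606292070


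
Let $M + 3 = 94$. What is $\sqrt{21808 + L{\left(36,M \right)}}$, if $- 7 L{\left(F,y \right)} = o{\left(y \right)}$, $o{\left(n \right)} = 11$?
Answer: $\frac{\sqrt{1068515}}{7} \approx 147.67$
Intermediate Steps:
$M = 91$ ($M = -3 + 94 = 91$)
$L{\left(F,y \right)} = - \frac{11}{7}$ ($L{\left(F,y \right)} = \left(- \frac{1}{7}\right) 11 = - \frac{11}{7}$)
$\sqrt{21808 + L{\left(36,M \right)}} = \sqrt{21808 - \frac{11}{7}} = \sqrt{\frac{152645}{7}} = \frac{\sqrt{1068515}}{7}$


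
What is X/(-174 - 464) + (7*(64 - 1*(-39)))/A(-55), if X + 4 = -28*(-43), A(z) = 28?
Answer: 30457/1276 ≈ 23.869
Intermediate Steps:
X = 1200 (X = -4 - 28*(-43) = -4 + 1204 = 1200)
X/(-174 - 464) + (7*(64 - 1*(-39)))/A(-55) = 1200/(-174 - 464) + (7*(64 - 1*(-39)))/28 = 1200/(-638) + (7*(64 + 39))*(1/28) = 1200*(-1/638) + (7*103)*(1/28) = -600/319 + 721*(1/28) = -600/319 + 103/4 = 30457/1276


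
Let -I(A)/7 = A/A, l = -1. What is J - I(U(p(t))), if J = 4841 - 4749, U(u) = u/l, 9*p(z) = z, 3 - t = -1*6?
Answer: 99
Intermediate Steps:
t = 9 (t = 3 - (-1)*6 = 3 - 1*(-6) = 3 + 6 = 9)
p(z) = z/9
U(u) = -u (U(u) = u/(-1) = u*(-1) = -u)
I(A) = -7 (I(A) = -7*A/A = -7*1 = -7)
J = 92
J - I(U(p(t))) = 92 - 1*(-7) = 92 + 7 = 99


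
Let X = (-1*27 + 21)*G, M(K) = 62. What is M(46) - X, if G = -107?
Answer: -580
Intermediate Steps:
X = 642 (X = (-1*27 + 21)*(-107) = (-27 + 21)*(-107) = -6*(-107) = 642)
M(46) - X = 62 - 1*642 = 62 - 642 = -580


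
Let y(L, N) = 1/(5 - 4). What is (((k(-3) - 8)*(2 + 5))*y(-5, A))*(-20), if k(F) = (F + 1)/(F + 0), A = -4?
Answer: 3080/3 ≈ 1026.7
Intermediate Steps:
k(F) = (1 + F)/F
y(L, N) = 1 (y(L, N) = 1/1 = 1)
(((k(-3) - 8)*(2 + 5))*y(-5, A))*(-20) = ((((1 - 3)/(-3) - 8)*(2 + 5))*1)*(-20) = (((-⅓*(-2) - 8)*7)*1)*(-20) = (((⅔ - 8)*7)*1)*(-20) = (-22/3*7*1)*(-20) = -154/3*1*(-20) = -154/3*(-20) = 3080/3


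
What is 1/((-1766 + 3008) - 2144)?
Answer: -1/902 ≈ -0.0011086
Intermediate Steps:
1/((-1766 + 3008) - 2144) = 1/(1242 - 2144) = 1/(-902) = -1/902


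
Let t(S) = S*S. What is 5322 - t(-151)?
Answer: -17479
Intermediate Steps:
t(S) = S**2
5322 - t(-151) = 5322 - 1*(-151)**2 = 5322 - 1*22801 = 5322 - 22801 = -17479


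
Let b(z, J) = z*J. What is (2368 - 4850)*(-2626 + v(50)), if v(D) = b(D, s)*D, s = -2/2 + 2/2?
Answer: 6517732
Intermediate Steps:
s = 0 (s = -2*½ + 2*(½) = -1 + 1 = 0)
b(z, J) = J*z
v(D) = 0 (v(D) = (0*D)*D = 0*D = 0)
(2368 - 4850)*(-2626 + v(50)) = (2368 - 4850)*(-2626 + 0) = -2482*(-2626) = 6517732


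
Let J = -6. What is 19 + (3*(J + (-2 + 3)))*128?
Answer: -1901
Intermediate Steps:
19 + (3*(J + (-2 + 3)))*128 = 19 + (3*(-6 + (-2 + 3)))*128 = 19 + (3*(-6 + 1))*128 = 19 + (3*(-5))*128 = 19 - 15*128 = 19 - 1920 = -1901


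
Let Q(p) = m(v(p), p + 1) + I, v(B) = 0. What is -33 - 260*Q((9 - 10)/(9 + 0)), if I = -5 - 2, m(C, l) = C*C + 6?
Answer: 227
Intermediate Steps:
m(C, l) = 6 + C² (m(C, l) = C² + 6 = 6 + C²)
I = -7
Q(p) = -1 (Q(p) = (6 + 0²) - 7 = (6 + 0) - 7 = 6 - 7 = -1)
-33 - 260*Q((9 - 10)/(9 + 0)) = -33 - 260*(-1) = -33 + 260 = 227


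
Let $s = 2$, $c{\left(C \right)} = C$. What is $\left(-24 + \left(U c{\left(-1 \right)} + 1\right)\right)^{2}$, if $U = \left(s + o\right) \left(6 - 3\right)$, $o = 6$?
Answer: $2209$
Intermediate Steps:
$U = 24$ ($U = \left(2 + 6\right) \left(6 - 3\right) = 8 \left(6 - 3\right) = 8 \cdot 3 = 24$)
$\left(-24 + \left(U c{\left(-1 \right)} + 1\right)\right)^{2} = \left(-24 + \left(24 \left(-1\right) + 1\right)\right)^{2} = \left(-24 + \left(-24 + 1\right)\right)^{2} = \left(-24 - 23\right)^{2} = \left(-47\right)^{2} = 2209$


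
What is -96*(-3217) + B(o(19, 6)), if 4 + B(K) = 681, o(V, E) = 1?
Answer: 309509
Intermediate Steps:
B(K) = 677 (B(K) = -4 + 681 = 677)
-96*(-3217) + B(o(19, 6)) = -96*(-3217) + 677 = 308832 + 677 = 309509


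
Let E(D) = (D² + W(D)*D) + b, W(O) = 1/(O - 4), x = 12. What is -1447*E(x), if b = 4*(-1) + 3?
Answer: -418183/2 ≈ -2.0909e+5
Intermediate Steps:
W(O) = 1/(-4 + O)
b = -1 (b = -4 + 3 = -1)
E(D) = -1 + D² + D/(-4 + D) (E(D) = (D² + D/(-4 + D)) - 1 = -1 + D² + D/(-4 + D))
-1447*E(x) = -1447*(12 + (-1 + 12²)*(-4 + 12))/(-4 + 12) = -1447*(12 + (-1 + 144)*8)/8 = -1447*(12 + 143*8)/8 = -1447*(12 + 1144)/8 = -1447*1156/8 = -1447*289/2 = -418183/2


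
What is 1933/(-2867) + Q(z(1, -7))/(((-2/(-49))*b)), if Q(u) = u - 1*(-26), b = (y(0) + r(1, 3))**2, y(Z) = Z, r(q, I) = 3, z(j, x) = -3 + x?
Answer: 1106467/25803 ≈ 42.881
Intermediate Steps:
b = 9 (b = (0 + 3)**2 = 3**2 = 9)
Q(u) = 26 + u (Q(u) = u + 26 = 26 + u)
1933/(-2867) + Q(z(1, -7))/(((-2/(-49))*b)) = 1933/(-2867) + (26 + (-3 - 7))/((-2/(-49)*9)) = 1933*(-1/2867) + (26 - 10)/((-2*(-1/49)*9)) = -1933/2867 + 16/(((2/49)*9)) = -1933/2867 + 16/(18/49) = -1933/2867 + 16*(49/18) = -1933/2867 + 392/9 = 1106467/25803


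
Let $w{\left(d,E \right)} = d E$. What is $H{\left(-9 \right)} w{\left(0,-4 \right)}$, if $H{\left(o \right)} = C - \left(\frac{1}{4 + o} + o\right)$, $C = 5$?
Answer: $0$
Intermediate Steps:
$w{\left(d,E \right)} = E d$
$H{\left(o \right)} = 5 - o - \frac{1}{4 + o}$ ($H{\left(o \right)} = 5 - \left(\frac{1}{4 + o} + o\right) = 5 - \left(o + \frac{1}{4 + o}\right) = 5 - o - \frac{1}{4 + o}$)
$H{\left(-9 \right)} w{\left(0,-4 \right)} = \frac{19 - 9 - \left(-9\right)^{2}}{4 - 9} \left(\left(-4\right) 0\right) = \frac{19 - 9 - 81}{-5} \cdot 0 = - \frac{19 - 9 - 81}{5} \cdot 0 = \left(- \frac{1}{5}\right) \left(-71\right) 0 = \frac{71}{5} \cdot 0 = 0$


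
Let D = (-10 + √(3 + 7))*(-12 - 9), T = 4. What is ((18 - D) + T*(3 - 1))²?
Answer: 38266 - 7728*√10 ≈ 13828.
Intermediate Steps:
D = 210 - 21*√10 (D = (-10 + √10)*(-21) = 210 - 21*√10 ≈ 143.59)
((18 - D) + T*(3 - 1))² = ((18 - (210 - 21*√10)) + 4*(3 - 1))² = ((18 + (-210 + 21*√10)) + 4*2)² = ((-192 + 21*√10) + 8)² = (-184 + 21*√10)²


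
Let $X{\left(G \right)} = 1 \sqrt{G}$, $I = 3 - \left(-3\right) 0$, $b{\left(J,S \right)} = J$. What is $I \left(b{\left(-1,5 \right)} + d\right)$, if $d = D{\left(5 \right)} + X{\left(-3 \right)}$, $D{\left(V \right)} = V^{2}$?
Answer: $72 + 3 i \sqrt{3} \approx 72.0 + 5.1962 i$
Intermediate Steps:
$I = 3$ ($I = 3 - 0 = 3 + 0 = 3$)
$X{\left(G \right)} = \sqrt{G}$
$d = 25 + i \sqrt{3}$ ($d = 5^{2} + \sqrt{-3} = 25 + i \sqrt{3} \approx 25.0 + 1.732 i$)
$I \left(b{\left(-1,5 \right)} + d\right) = 3 \left(-1 + \left(25 + i \sqrt{3}\right)\right) = 3 \left(24 + i \sqrt{3}\right) = 72 + 3 i \sqrt{3}$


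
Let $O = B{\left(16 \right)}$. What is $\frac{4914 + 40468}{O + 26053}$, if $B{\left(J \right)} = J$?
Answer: $\frac{45382}{26069} \approx 1.7408$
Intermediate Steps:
$O = 16$
$\frac{4914 + 40468}{O + 26053} = \frac{4914 + 40468}{16 + 26053} = \frac{45382}{26069}$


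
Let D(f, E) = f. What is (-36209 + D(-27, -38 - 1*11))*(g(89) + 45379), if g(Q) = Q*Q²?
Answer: -27189610128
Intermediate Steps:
g(Q) = Q³
(-36209 + D(-27, -38 - 1*11))*(g(89) + 45379) = (-36209 - 27)*(89³ + 45379) = -36236*(704969 + 45379) = -36236*750348 = -27189610128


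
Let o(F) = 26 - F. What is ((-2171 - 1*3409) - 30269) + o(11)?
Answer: -35834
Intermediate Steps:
((-2171 - 1*3409) - 30269) + o(11) = ((-2171 - 1*3409) - 30269) + (26 - 1*11) = ((-2171 - 3409) - 30269) + (26 - 11) = (-5580 - 30269) + 15 = -35849 + 15 = -35834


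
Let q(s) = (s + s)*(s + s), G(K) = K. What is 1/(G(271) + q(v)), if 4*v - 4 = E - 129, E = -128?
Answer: 4/65093 ≈ 6.1451e-5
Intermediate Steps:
v = -253/4 (v = 1 + (-128 - 129)/4 = 1 + (¼)*(-257) = 1 - 257/4 = -253/4 ≈ -63.250)
q(s) = 4*s² (q(s) = (2*s)*(2*s) = 4*s²)
1/(G(271) + q(v)) = 1/(271 + 4*(-253/4)²) = 1/(271 + 4*(64009/16)) = 1/(271 + 64009/4) = 1/(65093/4) = 4/65093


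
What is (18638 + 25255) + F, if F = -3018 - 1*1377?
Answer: 39498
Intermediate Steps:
F = -4395 (F = -3018 - 1377 = -4395)
(18638 + 25255) + F = (18638 + 25255) - 4395 = 43893 - 4395 = 39498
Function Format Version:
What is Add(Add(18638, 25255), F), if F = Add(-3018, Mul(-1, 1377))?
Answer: 39498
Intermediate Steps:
F = -4395 (F = Add(-3018, -1377) = -4395)
Add(Add(18638, 25255), F) = Add(Add(18638, 25255), -4395) = Add(43893, -4395) = 39498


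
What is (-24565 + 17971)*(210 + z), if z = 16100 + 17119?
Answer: -220430826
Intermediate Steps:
z = 33219
(-24565 + 17971)*(210 + z) = (-24565 + 17971)*(210 + 33219) = -6594*33429 = -220430826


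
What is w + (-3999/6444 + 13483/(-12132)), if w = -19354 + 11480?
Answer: -4275789998/542907 ≈ -7875.7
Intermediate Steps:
w = -7874
w + (-3999/6444 + 13483/(-12132)) = -7874 + (-3999/6444 + 13483/(-12132)) = -7874 + (-3999*1/6444 + 13483*(-1/12132)) = -7874 + (-1333/2148 - 13483/12132) = -7874 - 940280/542907 = -4275789998/542907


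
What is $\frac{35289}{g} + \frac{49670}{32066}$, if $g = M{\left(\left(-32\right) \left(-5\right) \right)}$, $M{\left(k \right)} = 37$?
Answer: $\frac{566707432}{593221} \approx 955.31$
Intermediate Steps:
$g = 37$
$\frac{35289}{g} + \frac{49670}{32066} = \frac{35289}{37} + \frac{49670}{32066} = 35289 \cdot \frac{1}{37} + 49670 \cdot \frac{1}{32066} = \frac{35289}{37} + \frac{24835}{16033} = \frac{566707432}{593221}$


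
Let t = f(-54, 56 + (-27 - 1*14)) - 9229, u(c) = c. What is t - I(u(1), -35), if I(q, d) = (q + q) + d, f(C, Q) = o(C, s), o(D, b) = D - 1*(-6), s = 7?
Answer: -9244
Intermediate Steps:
o(D, b) = 6 + D (o(D, b) = D + 6 = 6 + D)
f(C, Q) = 6 + C
I(q, d) = d + 2*q (I(q, d) = 2*q + d = d + 2*q)
t = -9277 (t = (6 - 54) - 9229 = -48 - 9229 = -9277)
t - I(u(1), -35) = -9277 - (-35 + 2*1) = -9277 - (-35 + 2) = -9277 - 1*(-33) = -9277 + 33 = -9244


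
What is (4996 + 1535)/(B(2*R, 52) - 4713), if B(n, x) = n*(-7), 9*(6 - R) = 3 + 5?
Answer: -58779/43061 ≈ -1.3650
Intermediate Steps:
R = 46/9 (R = 6 - (3 + 5)/9 = 6 - ⅑*8 = 6 - 8/9 = 46/9 ≈ 5.1111)
B(n, x) = -7*n
(4996 + 1535)/(B(2*R, 52) - 4713) = (4996 + 1535)/(-14*46/9 - 4713) = 6531/(-7*92/9 - 4713) = 6531/(-644/9 - 4713) = 6531/(-43061/9) = 6531*(-9/43061) = -58779/43061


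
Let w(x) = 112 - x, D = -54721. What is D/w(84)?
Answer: -54721/28 ≈ -1954.3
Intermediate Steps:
D/w(84) = -54721/(112 - 1*84) = -54721/(112 - 84) = -54721/28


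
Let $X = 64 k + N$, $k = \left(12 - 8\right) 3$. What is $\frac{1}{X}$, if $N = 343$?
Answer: $\frac{1}{1111} \approx 0.00090009$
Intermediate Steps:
$k = 12$ ($k = 4 \cdot 3 = 12$)
$X = 1111$ ($X = 64 \cdot 12 + 343 = 768 + 343 = 1111$)
$\frac{1}{X} = \frac{1}{1111}$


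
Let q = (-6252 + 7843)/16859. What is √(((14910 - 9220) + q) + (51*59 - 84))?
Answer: 2*√612158196871/16859 ≈ 92.818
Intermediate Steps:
q = 1591/16859 (q = 1591*(1/16859) = 1591/16859 ≈ 0.094371)
√(((14910 - 9220) + q) + (51*59 - 84)) = √(((14910 - 9220) + 1591/16859) + (51*59 - 84)) = √((5690 + 1591/16859) + (3009 - 84)) = √(95929301/16859 + 2925) = √(145241876/16859) = 2*√612158196871/16859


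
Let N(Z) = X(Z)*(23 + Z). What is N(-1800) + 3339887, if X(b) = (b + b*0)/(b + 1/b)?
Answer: 10815479739887/3240001 ≈ 3.3381e+6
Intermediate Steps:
X(b) = b/(b + 1/b) (X(b) = (b + 0)/(b + 1/b) = b/(b + 1/b))
N(Z) = Z²*(23 + Z)/(1 + Z²) (N(Z) = (Z²/(1 + Z²))*(23 + Z) = Z²*(23 + Z)/(1 + Z²))
N(-1800) + 3339887 = (-1800)²*(23 - 1800)/(1 + (-1800)²) + 3339887 = 3240000*(-1777)/(1 + 3240000) + 3339887 = 3240000*(-1777)/3240001 + 3339887 = 3240000*(1/3240001)*(-1777) + 3339887 = -5757480000/3240001 + 3339887 = 10815479739887/3240001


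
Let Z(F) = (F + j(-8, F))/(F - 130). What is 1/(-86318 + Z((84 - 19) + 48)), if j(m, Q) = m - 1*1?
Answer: -17/1467510 ≈ -1.1584e-5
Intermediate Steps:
j(m, Q) = -1 + m (j(m, Q) = m - 1 = -1 + m)
Z(F) = (-9 + F)/(-130 + F) (Z(F) = (F + (-1 - 8))/(F - 130) = (F - 9)/(-130 + F) = (-9 + F)/(-130 + F))
1/(-86318 + Z((84 - 19) + 48)) = 1/(-86318 + (-9 + ((84 - 19) + 48))/(-130 + ((84 - 19) + 48))) = 1/(-86318 + (-9 + (65 + 48))/(-130 + (65 + 48))) = 1/(-86318 + (-9 + 113)/(-130 + 113)) = 1/(-86318 + 104/(-17)) = 1/(-86318 - 1/17*104) = 1/(-86318 - 104/17) = 1/(-1467510/17) = -17/1467510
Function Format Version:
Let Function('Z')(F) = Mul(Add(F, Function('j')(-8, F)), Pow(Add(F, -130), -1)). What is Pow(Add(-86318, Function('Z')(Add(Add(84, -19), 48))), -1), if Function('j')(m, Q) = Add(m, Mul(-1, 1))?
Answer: Rational(-17, 1467510) ≈ -1.1584e-5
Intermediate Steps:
Function('j')(m, Q) = Add(-1, m) (Function('j')(m, Q) = Add(m, -1) = Add(-1, m))
Function('Z')(F) = Mul(Pow(Add(-130, F), -1), Add(-9, F)) (Function('Z')(F) = Mul(Add(F, Add(-1, -8)), Pow(Add(F, -130), -1)) = Mul(Add(F, -9), Pow(Add(-130, F), -1)) = Mul(Add(-9, F), Pow(Add(-130, F), -1)) = Mul(Pow(Add(-130, F), -1), Add(-9, F)))
Pow(Add(-86318, Function('Z')(Add(Add(84, -19), 48))), -1) = Pow(Add(-86318, Mul(Pow(Add(-130, Add(Add(84, -19), 48)), -1), Add(-9, Add(Add(84, -19), 48)))), -1) = Pow(Add(-86318, Mul(Pow(Add(-130, Add(65, 48)), -1), Add(-9, Add(65, 48)))), -1) = Pow(Add(-86318, Mul(Pow(Add(-130, 113), -1), Add(-9, 113))), -1) = Pow(Add(-86318, Mul(Pow(-17, -1), 104)), -1) = Pow(Add(-86318, Mul(Rational(-1, 17), 104)), -1) = Pow(Add(-86318, Rational(-104, 17)), -1) = Pow(Rational(-1467510, 17), -1) = Rational(-17, 1467510)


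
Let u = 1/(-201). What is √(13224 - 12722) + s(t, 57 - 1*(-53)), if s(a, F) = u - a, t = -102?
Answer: 20501/201 + √502 ≈ 124.40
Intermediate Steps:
u = -1/201 ≈ -0.0049751
s(a, F) = -1/201 - a
√(13224 - 12722) + s(t, 57 - 1*(-53)) = √(13224 - 12722) + (-1/201 - 1*(-102)) = √502 + (-1/201 + 102) = √502 + 20501/201 = 20501/201 + √502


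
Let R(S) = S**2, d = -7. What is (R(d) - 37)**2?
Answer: 144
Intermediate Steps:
(R(d) - 37)**2 = ((-7)**2 - 37)**2 = (49 - 37)**2 = 12**2 = 144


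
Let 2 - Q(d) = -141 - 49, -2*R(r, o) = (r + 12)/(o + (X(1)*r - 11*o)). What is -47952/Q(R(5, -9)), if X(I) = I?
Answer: -999/4 ≈ -249.75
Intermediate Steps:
R(r, o) = -(12 + r)/(2*(r - 10*o)) (R(r, o) = -(r + 12)/(2*(o + (1*r - 11*o))) = -(12 + r)/(2*(o + (r - 11*o))) = -(12 + r)/(2*(r - 10*o)))
Q(d) = 192 (Q(d) = 2 - (-141 - 49) = 2 - 1*(-190) = 2 + 190 = 192)
-47952/Q(R(5, -9)) = -47952/192 = -47952*1/192 = -999/4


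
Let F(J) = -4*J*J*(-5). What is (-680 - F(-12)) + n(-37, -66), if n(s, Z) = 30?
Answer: -3530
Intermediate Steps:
F(J) = 20*J² (F(J) = -4*J²*(-5) = 20*J²)
(-680 - F(-12)) + n(-37, -66) = (-680 - 20*(-12)²) + 30 = (-680 - 20*144) + 30 = (-680 - 1*2880) + 30 = (-680 - 2880) + 30 = -3560 + 30 = -3530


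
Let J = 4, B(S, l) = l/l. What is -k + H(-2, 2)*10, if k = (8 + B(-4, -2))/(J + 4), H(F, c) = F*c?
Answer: -329/8 ≈ -41.125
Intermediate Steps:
B(S, l) = 1
k = 9/8 (k = (8 + 1)/(4 + 4) = 9/8 ≈ 1.1250)
-k + H(-2, 2)*10 = -1*9/8 - 2*2*10 = -9/8 - 4*10 = -9/8 - 40 = -329/8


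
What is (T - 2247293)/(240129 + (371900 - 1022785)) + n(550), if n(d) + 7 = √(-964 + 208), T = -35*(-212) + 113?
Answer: -158883/102689 + 6*I*√21 ≈ -1.5472 + 27.495*I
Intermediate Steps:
T = 7533 (T = 7420 + 113 = 7533)
n(d) = -7 + 6*I*√21 (n(d) = -7 + √(-964 + 208) = -7 + √(-756) = -7 + 6*I*√21)
(T - 2247293)/(240129 + (371900 - 1022785)) + n(550) = (7533 - 2247293)/(240129 + (371900 - 1022785)) + (-7 + 6*I*√21) = -2239760/(240129 - 650885) + (-7 + 6*I*√21) = -2239760/(-410756) + (-7 + 6*I*√21) = -2239760*(-1/410756) + (-7 + 6*I*√21) = 559940/102689 + (-7 + 6*I*√21) = -158883/102689 + 6*I*√21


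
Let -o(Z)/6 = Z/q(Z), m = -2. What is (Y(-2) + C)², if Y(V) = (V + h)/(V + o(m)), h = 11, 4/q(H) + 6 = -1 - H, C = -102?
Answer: 3038049/289 ≈ 10512.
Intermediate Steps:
q(H) = 4/(-7 - H) (q(H) = 4/(-6 + (-1 - H)) = 4/(-7 - H))
o(Z) = -6*Z*(-7/4 - Z/4) (o(Z) = -6*Z/((-4/(7 + Z))) = -6*Z*(-7/4 - Z/4))
Y(V) = (11 + V)/(-15 + V) (Y(V) = (V + 11)/(V + (3/2)*(-2)*(7 - 2)) = (11 + V)/(V + (3/2)*(-2)*5) = (11 + V)/(V - 15) = (11 + V)/(-15 + V))
(Y(-2) + C)² = ((11 - 2)/(-15 - 2) - 102)² = (9/(-17) - 102)² = (-1/17*9 - 102)² = (-9/17 - 102)² = (-1743/17)² = 3038049/289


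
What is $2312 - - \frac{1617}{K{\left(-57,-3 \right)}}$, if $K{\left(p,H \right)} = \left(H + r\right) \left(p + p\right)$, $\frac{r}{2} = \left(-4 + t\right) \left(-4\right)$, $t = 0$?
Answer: $\frac{2547285}{1102} \approx 2311.5$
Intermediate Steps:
$r = 32$ ($r = 2 \left(-4 + 0\right) \left(-4\right) = 2 \left(\left(-4\right) \left(-4\right)\right) = 2 \cdot 16 = 32$)
$K{\left(p,H \right)} = 2 p \left(32 + H\right)$ ($K{\left(p,H \right)} = \left(H + 32\right) \left(p + p\right) = \left(32 + H\right) 2 p = 2 p \left(32 + H\right)$)
$2312 - - \frac{1617}{K{\left(-57,-3 \right)}} = 2312 - - \frac{1617}{2 \left(-57\right) \left(32 - 3\right)} = 2312 - - \frac{1617}{2 \left(-57\right) 29} = 2312 - - \frac{1617}{-3306} = 2312 - \left(-1617\right) \left(- \frac{1}{3306}\right) = 2312 - \frac{539}{1102} = \frac{2547285}{1102}$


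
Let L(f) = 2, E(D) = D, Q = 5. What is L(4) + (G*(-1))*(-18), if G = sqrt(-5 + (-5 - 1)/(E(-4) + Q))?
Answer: 2 + 18*I*sqrt(11) ≈ 2.0 + 59.699*I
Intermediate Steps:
G = I*sqrt(11) (G = sqrt(-5 + (-5 - 1)/(-4 + 5)) = sqrt(-5 - 6/1) = sqrt(-5 - 6*1) = sqrt(-5 - 6) = sqrt(-11) = I*sqrt(11) ≈ 3.3166*I)
L(4) + (G*(-1))*(-18) = 2 + ((I*sqrt(11))*(-1))*(-18) = 2 - I*sqrt(11)*(-18) = 2 + 18*I*sqrt(11)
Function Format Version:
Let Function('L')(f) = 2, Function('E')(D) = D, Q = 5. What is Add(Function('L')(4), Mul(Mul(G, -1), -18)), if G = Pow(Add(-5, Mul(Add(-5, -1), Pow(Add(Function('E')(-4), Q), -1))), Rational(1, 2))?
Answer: Add(2, Mul(18, I, Pow(11, Rational(1, 2)))) ≈ Add(2.0000, Mul(59.699, I))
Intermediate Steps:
G = Mul(I, Pow(11, Rational(1, 2))) (G = Pow(Add(-5, Mul(Add(-5, -1), Pow(Add(-4, 5), -1))), Rational(1, 2)) = Pow(Add(-5, Mul(-6, Pow(1, -1))), Rational(1, 2)) = Pow(Add(-5, Mul(-6, 1)), Rational(1, 2)) = Pow(Add(-5, -6), Rational(1, 2)) = Pow(-11, Rational(1, 2)) = Mul(I, Pow(11, Rational(1, 2))) ≈ Mul(3.3166, I))
Add(Function('L')(4), Mul(Mul(G, -1), -18)) = Add(2, Mul(Mul(Mul(I, Pow(11, Rational(1, 2))), -1), -18)) = Add(2, Mul(Mul(-1, I, Pow(11, Rational(1, 2))), -18)) = Add(2, Mul(18, I, Pow(11, Rational(1, 2))))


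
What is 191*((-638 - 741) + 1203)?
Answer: -33616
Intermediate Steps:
191*((-638 - 741) + 1203) = 191*(-1379 + 1203) = 191*(-176) = -33616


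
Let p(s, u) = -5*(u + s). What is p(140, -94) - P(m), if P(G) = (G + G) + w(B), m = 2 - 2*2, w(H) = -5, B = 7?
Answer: -221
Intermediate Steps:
p(s, u) = -5*s - 5*u (p(s, u) = -5*(s + u) = -5*s - 5*u)
m = -2 (m = 2 - 4 = -2)
P(G) = -5 + 2*G (P(G) = (G + G) - 5 = 2*G - 5 = -5 + 2*G)
p(140, -94) - P(m) = (-5*140 - 5*(-94)) - (-5 + 2*(-2)) = (-700 + 470) - (-5 - 4) = -230 - 1*(-9) = -230 + 9 = -221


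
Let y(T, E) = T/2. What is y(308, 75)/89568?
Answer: 77/44784 ≈ 0.0017194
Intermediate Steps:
y(T, E) = T/2 (y(T, E) = T*(½) = T/2)
y(308, 75)/89568 = ((½)*308)/89568 = 154*(1/89568) = 77/44784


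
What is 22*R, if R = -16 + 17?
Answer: 22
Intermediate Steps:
R = 1
22*R = 22*1 = 22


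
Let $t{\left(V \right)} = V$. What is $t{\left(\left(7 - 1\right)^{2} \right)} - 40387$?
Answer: $-40351$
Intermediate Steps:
$t{\left(\left(7 - 1\right)^{2} \right)} - 40387 = \left(7 - 1\right)^{2} - 40387 = 6^{2} - 40387 = 36 - 40387 = -40351$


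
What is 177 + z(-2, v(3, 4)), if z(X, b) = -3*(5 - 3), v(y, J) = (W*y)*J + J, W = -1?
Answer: 171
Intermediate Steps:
v(y, J) = J - J*y (v(y, J) = (-y)*J + J = -J*y + J = J - J*y)
z(X, b) = -6 (z(X, b) = -3*2 = -6)
177 + z(-2, v(3, 4)) = 177 - 6 = 171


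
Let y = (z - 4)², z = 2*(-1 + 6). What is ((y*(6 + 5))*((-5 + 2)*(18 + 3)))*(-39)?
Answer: 972972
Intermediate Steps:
z = 10 (z = 2*5 = 10)
y = 36 (y = (10 - 4)² = 6² = 36)
((y*(6 + 5))*((-5 + 2)*(18 + 3)))*(-39) = ((36*(6 + 5))*((-5 + 2)*(18 + 3)))*(-39) = ((36*11)*(-3*21))*(-39) = (396*(-63))*(-39) = -24948*(-39) = 972972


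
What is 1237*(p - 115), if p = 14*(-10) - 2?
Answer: -317909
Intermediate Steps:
p = -142 (p = -140 - 2 = -142)
1237*(p - 115) = 1237*(-142 - 115) = 1237*(-257) = -317909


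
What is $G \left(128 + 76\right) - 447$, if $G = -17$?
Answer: $-3915$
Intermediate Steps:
$G \left(128 + 76\right) - 447 = - 17 \left(128 + 76\right) - 447 = \left(-17\right) 204 - 447 = -3468 - 447 = -3915$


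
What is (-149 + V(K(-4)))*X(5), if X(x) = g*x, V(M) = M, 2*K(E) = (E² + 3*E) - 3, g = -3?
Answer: 4455/2 ≈ 2227.5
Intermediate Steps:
K(E) = -3/2 + E²/2 + 3*E/2 (K(E) = ((E² + 3*E) - 3)/2 = (-3 + E² + 3*E)/2 = -3/2 + E²/2 + 3*E/2)
X(x) = -3*x
(-149 + V(K(-4)))*X(5) = (-149 + (-3/2 + (½)*(-4)² + (3/2)*(-4)))*(-3*5) = (-149 + (-3/2 + (½)*16 - 6))*(-15) = (-149 + (-3/2 + 8 - 6))*(-15) = (-149 + ½)*(-15) = -297/2*(-15) = 4455/2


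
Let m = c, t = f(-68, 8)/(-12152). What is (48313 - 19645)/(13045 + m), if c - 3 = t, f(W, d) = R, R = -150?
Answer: 174186768/79279723 ≈ 2.1971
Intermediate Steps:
f(W, d) = -150
t = 75/6076 (t = -150/(-12152) = -150*(-1/12152) = 75/6076 ≈ 0.012344)
c = 18303/6076 (c = 3 + 75/6076 = 18303/6076 ≈ 3.0123)
m = 18303/6076 ≈ 3.0123
(48313 - 19645)/(13045 + m) = (48313 - 19645)/(13045 + 18303/6076) = 28668/(79279723/6076) = 28668*(6076/79279723) = 174186768/79279723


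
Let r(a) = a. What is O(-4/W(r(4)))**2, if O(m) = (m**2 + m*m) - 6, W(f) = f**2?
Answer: 2209/64 ≈ 34.516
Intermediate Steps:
O(m) = -6 + 2*m**2 (O(m) = (m**2 + m**2) - 6 = 2*m**2 - 6 = -6 + 2*m**2)
O(-4/W(r(4)))**2 = (-6 + 2*(-4/(4**2))**2)**2 = (-6 + 2*(-4/16)**2)**2 = (-6 + 2*(-4*1/16)**2)**2 = (-6 + 2*(-1/4)**2)**2 = (-6 + 2*(1/16))**2 = (-6 + 1/8)**2 = (-47/8)**2 = 2209/64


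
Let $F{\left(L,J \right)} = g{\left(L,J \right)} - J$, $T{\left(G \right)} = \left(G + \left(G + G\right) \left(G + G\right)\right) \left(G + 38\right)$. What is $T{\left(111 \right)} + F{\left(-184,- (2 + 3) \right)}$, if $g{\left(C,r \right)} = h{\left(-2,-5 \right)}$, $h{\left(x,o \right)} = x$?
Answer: $7359858$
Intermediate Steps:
$g{\left(C,r \right)} = -2$
$T{\left(G \right)} = \left(38 + G\right) \left(G + 4 G^{2}\right)$ ($T{\left(G \right)} = \left(G + 2 G 2 G\right) \left(38 + G\right) = \left(G + 4 G^{2}\right) \left(38 + G\right) = \left(38 + G\right) \left(G + 4 G^{2}\right)$)
$F{\left(L,J \right)} = -2 - J$
$T{\left(111 \right)} + F{\left(-184,- (2 + 3) \right)} = 111 \left(38 + 4 \cdot 111^{2} + 153 \cdot 111\right) - \left(2 - \left(2 + 3\right)\right) = 111 \left(38 + 4 \cdot 12321 + 16983\right) - \left(2 - 5\right) = 111 \left(38 + 49284 + 16983\right) - -3 = 111 \cdot 66305 + \left(-2 + 5\right) = 7359855 + 3 = 7359858$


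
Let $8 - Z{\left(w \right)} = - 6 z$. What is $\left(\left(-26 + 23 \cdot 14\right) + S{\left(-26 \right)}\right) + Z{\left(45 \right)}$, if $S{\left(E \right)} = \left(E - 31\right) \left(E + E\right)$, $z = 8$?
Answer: $3316$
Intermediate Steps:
$S{\left(E \right)} = 2 E \left(-31 + E\right)$ ($S{\left(E \right)} = \left(-31 + E\right) 2 E = 2 E \left(-31 + E\right)$)
$Z{\left(w \right)} = 56$ ($Z{\left(w \right)} = 8 - \left(-6\right) 8 = 8 - -48 = 8 + 48 = 56$)
$\left(\left(-26 + 23 \cdot 14\right) + S{\left(-26 \right)}\right) + Z{\left(45 \right)} = \left(\left(-26 + 23 \cdot 14\right) + 2 \left(-26\right) \left(-31 - 26\right)\right) + 56 = \left(\left(-26 + 322\right) + 2 \left(-26\right) \left(-57\right)\right) + 56 = \left(296 + 2964\right) + 56 = 3260 + 56 = 3316$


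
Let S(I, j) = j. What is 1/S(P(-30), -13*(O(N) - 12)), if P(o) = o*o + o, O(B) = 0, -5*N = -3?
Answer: 1/156 ≈ 0.0064103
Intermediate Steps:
N = 3/5 (N = -1/5*(-3) = 3/5 ≈ 0.60000)
P(o) = o + o**2 (P(o) = o**2 + o = o + o**2)
1/S(P(-30), -13*(O(N) - 12)) = 1/(-13*(0 - 12)) = 1/(-13*(-12)) = 1/156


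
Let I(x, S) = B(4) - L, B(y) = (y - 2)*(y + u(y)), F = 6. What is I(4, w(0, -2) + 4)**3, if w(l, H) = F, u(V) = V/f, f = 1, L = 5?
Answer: 1331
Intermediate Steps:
u(V) = V (u(V) = V/1 = V*1 = V)
w(l, H) = 6
B(y) = 2*y*(-2 + y) (B(y) = (y - 2)*(y + y) = (-2 + y)*(2*y) = 2*y*(-2 + y))
I(x, S) = 11 (I(x, S) = 2*4*(-2 + 4) - 1*5 = 2*4*2 - 5 = 16 - 5 = 11)
I(4, w(0, -2) + 4)**3 = 11**3 = 1331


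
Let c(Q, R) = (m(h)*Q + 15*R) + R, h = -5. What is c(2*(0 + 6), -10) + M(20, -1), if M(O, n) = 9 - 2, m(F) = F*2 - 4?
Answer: -321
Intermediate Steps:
m(F) = -4 + 2*F (m(F) = 2*F - 4 = -4 + 2*F)
c(Q, R) = -14*Q + 16*R (c(Q, R) = ((-4 + 2*(-5))*Q + 15*R) + R = ((-4 - 10)*Q + 15*R) + R = (-14*Q + 15*R) + R = -14*Q + 16*R)
M(O, n) = 7
c(2*(0 + 6), -10) + M(20, -1) = (-28*(0 + 6) + 16*(-10)) + 7 = (-28*6 - 160) + 7 = (-14*12 - 160) + 7 = (-168 - 160) + 7 = -328 + 7 = -321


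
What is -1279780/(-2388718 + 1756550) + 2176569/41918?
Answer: 89350193102/1656201139 ≈ 53.949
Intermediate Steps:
-1279780/(-2388718 + 1756550) + 2176569/41918 = -1279780/(-632168) + 2176569*(1/41918) = -1279780*(-1/632168) + 2176569/41918 = 319945/158042 + 2176569/41918 = 89350193102/1656201139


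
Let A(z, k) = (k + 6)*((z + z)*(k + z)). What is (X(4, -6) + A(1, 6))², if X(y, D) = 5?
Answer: 29929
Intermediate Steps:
A(z, k) = 2*z*(6 + k)*(k + z) (A(z, k) = (6 + k)*((2*z)*(k + z)) = (6 + k)*(2*z*(k + z)) = 2*z*(6 + k)*(k + z))
(X(4, -6) + A(1, 6))² = (5 + 2*1*(6² + 6*6 + 6*1 + 6*1))² = (5 + 2*1*(36 + 36 + 6 + 6))² = (5 + 2*1*84)² = (5 + 168)² = 173² = 29929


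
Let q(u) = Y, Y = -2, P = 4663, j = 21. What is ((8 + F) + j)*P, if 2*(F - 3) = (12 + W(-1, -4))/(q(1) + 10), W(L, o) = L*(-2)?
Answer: 1226369/8 ≈ 1.5330e+5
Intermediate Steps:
W(L, o) = -2*L
q(u) = -2
F = 31/8 (F = 3 + ((12 - 2*(-1))/(-2 + 10))/2 = 3 + ((12 + 2)/8)/2 = 3 + (14*(1/8))/2 = 3 + (1/2)*(7/4) = 3 + 7/8 = 31/8 ≈ 3.8750)
((8 + F) + j)*P = ((8 + 31/8) + 21)*4663 = (95/8 + 21)*4663 = (263/8)*4663 = 1226369/8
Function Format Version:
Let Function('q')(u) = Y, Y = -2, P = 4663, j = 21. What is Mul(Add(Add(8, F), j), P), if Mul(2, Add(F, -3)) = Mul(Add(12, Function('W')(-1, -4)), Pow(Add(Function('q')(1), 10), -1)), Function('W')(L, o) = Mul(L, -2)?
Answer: Rational(1226369, 8) ≈ 1.5330e+5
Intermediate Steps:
Function('W')(L, o) = Mul(-2, L)
Function('q')(u) = -2
F = Rational(31, 8) (F = Add(3, Mul(Rational(1, 2), Mul(Add(12, Mul(-2, -1)), Pow(Add(-2, 10), -1)))) = Add(3, Mul(Rational(1, 2), Mul(Add(12, 2), Pow(8, -1)))) = Add(3, Mul(Rational(1, 2), Mul(14, Rational(1, 8)))) = Add(3, Mul(Rational(1, 2), Rational(7, 4))) = Add(3, Rational(7, 8)) = Rational(31, 8) ≈ 3.8750)
Mul(Add(Add(8, F), j), P) = Mul(Add(Add(8, Rational(31, 8)), 21), 4663) = Mul(Add(Rational(95, 8), 21), 4663) = Mul(Rational(263, 8), 4663) = Rational(1226369, 8)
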